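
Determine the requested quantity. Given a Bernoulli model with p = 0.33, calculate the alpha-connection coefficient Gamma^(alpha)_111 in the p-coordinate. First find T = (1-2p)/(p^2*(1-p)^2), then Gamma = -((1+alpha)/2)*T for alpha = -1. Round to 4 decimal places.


Skewness (Amari-Chentsov) tensor: T = (1-2p)/(p^2*(1-p)^2).
p = 0.33, 1-2p = 0.34, p^2 = 0.1089, (1-p)^2 = 0.4489.
T = 0.34/(0.1089 * 0.4489) = 6.955069.
In the p-coordinate, Gamma^(alpha) = Gamma^(0) - (alpha/2)*T with Gamma^(0) = (1/2)*g'(p) = -T/2,
so Gamma^(alpha) = -((1+alpha)/2)*T.
alpha = -1, -(1+alpha)/2 = 0.0.
Gamma = 0.0 * 6.955069 = 0.0000

0.0000


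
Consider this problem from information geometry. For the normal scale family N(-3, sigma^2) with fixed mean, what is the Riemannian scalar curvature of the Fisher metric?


This family has a single free parameter, so its statistical manifold
is 1-dimensional. The Riemann curvature tensor of any 1-dimensional
Riemannian manifold vanishes identically, so R = 0.

0


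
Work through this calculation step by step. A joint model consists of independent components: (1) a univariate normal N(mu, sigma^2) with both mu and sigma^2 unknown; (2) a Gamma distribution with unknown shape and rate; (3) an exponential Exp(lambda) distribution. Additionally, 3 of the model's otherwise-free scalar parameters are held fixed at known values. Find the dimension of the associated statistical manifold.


The dimension of a statistical manifold equals the number of free
(independent) real parameters of the model. For a product of independent
blocks the parameter counts add.
- normal (mu, sigma^2): 2.
- Gamma (shape, rate): 2.
- exponential (lambda): 1.
Total = 2 + 2 + 1 = 5.
3 parameter(s) fixed at known values: 5 - 3 = 2.
Dimension = 2

2


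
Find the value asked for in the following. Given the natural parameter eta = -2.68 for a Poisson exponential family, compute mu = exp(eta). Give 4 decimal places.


Expectation parameter for Poisson exponential family:
mu = exp(eta).
eta = -2.68.
mu = exp(-2.68) = 0.0686

0.0686


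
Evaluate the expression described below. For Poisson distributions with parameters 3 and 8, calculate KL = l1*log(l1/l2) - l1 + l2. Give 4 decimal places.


KL divergence for Poisson:
KL = l1*log(l1/l2) - l1 + l2.
l1 = 3, l2 = 8.
log(3/8) = -0.980829.
l1*log(l1/l2) = 3 * -0.980829 = -2.942488.
KL = -2.942488 - 3 + 8 = 2.0575

2.0575


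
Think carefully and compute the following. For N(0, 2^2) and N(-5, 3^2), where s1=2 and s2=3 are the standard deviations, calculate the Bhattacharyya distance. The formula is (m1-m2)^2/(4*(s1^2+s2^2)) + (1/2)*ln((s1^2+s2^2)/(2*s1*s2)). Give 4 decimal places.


Bhattacharyya distance between two Gaussians:
DB = (m1-m2)^2/(4*(s1^2+s2^2)) + (1/2)*ln((s1^2+s2^2)/(2*s1*s2)).
(m1-m2)^2 = (5)^2 = 25.
s1^2+s2^2 = 4 + 9 = 13.
term1 = 25/52 = 0.480769.
term2 = 0.5*ln(13/12.0) = 0.040021.
DB = 0.480769 + 0.040021 = 0.5208

0.5208


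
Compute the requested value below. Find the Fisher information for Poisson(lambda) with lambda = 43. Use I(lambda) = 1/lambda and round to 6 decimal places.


Fisher information for Poisson: I(lambda) = 1/lambda.
lambda = 43.
I(lambda) = 1/43 = 0.023256

0.023256


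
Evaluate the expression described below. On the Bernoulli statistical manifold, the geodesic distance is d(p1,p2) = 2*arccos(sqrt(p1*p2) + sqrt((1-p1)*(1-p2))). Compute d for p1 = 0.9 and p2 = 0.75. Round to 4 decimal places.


Geodesic distance on Bernoulli manifold:
d(p1,p2) = 2*arccos(sqrt(p1*p2) + sqrt((1-p1)*(1-p2))).
sqrt(p1*p2) = sqrt(0.9*0.75) = 0.821584.
sqrt((1-p1)*(1-p2)) = sqrt(0.1*0.25) = 0.158114.
arg = 0.821584 + 0.158114 = 0.979698.
d = 2*arccos(0.979698) = 0.4037

0.4037


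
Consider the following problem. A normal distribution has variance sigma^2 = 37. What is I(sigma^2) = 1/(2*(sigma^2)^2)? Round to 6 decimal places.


Fisher information for variance: I(sigma^2) = 1/(2*sigma^4).
sigma^2 = 37, so sigma^4 = 1369.
I = 1/(2*1369) = 1/2738 = 0.000365

0.000365


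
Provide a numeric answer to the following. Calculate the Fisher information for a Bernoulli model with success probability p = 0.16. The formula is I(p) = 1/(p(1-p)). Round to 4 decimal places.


For Bernoulli(p), Fisher information is I(p) = 1/(p*(1-p)).
p = 0.16, 1-p = 0.84.
p*(1-p) = 0.1344.
I(p) = 1/0.1344 = 7.4405

7.4405


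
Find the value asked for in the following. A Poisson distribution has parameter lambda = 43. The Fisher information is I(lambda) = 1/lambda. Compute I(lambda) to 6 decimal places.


Fisher information for Poisson: I(lambda) = 1/lambda.
lambda = 43.
I(lambda) = 1/43 = 0.023256

0.023256


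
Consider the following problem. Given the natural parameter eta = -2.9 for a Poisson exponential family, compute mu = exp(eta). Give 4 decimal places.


Expectation parameter for Poisson exponential family:
mu = exp(eta).
eta = -2.9.
mu = exp(-2.9) = 0.0550

0.0550


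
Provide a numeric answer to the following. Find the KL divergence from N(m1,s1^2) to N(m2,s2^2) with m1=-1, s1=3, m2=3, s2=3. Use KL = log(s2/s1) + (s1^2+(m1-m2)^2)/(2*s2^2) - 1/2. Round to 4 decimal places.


KL divergence between normal distributions:
KL = log(s2/s1) + (s1^2 + (m1-m2)^2)/(2*s2^2) - 1/2.
log(3/3) = 0.0.
(3^2 + (-1-3)^2)/(2*3^2) = (9 + 16)/18 = 1.388889.
KL = 0.0 + 1.388889 - 0.5 = 0.8889

0.8889


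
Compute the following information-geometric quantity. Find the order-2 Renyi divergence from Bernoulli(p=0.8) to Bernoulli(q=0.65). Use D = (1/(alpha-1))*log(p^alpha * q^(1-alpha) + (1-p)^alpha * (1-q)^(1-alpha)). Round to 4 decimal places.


Renyi divergence of order alpha between Bernoulli distributions:
D = (1/(alpha-1))*log(p^alpha * q^(1-alpha) + (1-p)^alpha * (1-q)^(1-alpha)).
alpha = 2, p = 0.8, q = 0.65.
p^alpha * q^(1-alpha) = 0.8^2 * 0.65^-1 = 0.984615.
(1-p)^alpha * (1-q)^(1-alpha) = 0.2^2 * 0.35^-1 = 0.114286.
sum = 0.984615 + 0.114286 = 1.098901.
D = (1/1)*log(1.098901) = 0.0943

0.0943


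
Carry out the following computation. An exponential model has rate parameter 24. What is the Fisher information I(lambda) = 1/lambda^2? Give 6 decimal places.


Fisher information for exponential: I(lambda) = 1/lambda^2.
lambda = 24, lambda^2 = 576.
I = 1/576 = 0.001736

0.001736


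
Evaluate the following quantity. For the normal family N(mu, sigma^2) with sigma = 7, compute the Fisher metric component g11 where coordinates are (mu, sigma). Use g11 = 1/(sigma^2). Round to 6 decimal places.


For the 2-parameter normal family, the Fisher metric has:
  g11 = 1/sigma^2, g22 = 2/sigma^2.
sigma = 7, sigma^2 = 49.
g11 = 0.020408

0.020408


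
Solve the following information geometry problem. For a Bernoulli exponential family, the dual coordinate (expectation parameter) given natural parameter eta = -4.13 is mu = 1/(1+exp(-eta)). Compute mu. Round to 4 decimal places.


Dual coordinate (expectation parameter) for Bernoulli:
mu = 1/(1+exp(-eta)).
eta = -4.13.
exp(-eta) = exp(4.13) = 62.177923.
mu = 1/(1+62.177923) = 0.0158

0.0158


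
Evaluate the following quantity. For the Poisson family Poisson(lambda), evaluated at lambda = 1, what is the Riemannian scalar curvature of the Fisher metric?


This family has a single free parameter, so its statistical manifold
is 1-dimensional. The Riemann curvature tensor of any 1-dimensional
Riemannian manifold vanishes identically, so R = 0.

0


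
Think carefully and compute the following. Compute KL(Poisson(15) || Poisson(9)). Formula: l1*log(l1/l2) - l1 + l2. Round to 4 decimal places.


KL divergence for Poisson:
KL = l1*log(l1/l2) - l1 + l2.
l1 = 15, l2 = 9.
log(15/9) = 0.510826.
l1*log(l1/l2) = 15 * 0.510826 = 7.662384.
KL = 7.662384 - 15 + 9 = 1.6624

1.6624


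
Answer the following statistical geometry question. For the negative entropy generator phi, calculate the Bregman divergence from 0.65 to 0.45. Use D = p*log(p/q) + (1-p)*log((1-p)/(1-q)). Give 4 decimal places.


Bregman divergence with negative entropy generator:
D = p*log(p/q) + (1-p)*log((1-p)/(1-q)).
p = 0.65, q = 0.45.
p*log(p/q) = 0.65*log(0.65/0.45) = 0.239021.
(1-p)*log((1-p)/(1-q)) = 0.35*log(0.35/0.55) = -0.158195.
D = 0.239021 + -0.158195 = 0.0808

0.0808


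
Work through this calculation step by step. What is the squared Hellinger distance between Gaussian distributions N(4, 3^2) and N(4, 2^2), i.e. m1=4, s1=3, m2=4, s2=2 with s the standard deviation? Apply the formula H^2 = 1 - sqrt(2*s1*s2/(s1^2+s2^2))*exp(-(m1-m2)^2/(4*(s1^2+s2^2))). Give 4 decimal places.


Squared Hellinger distance for Gaussians:
H^2 = 1 - sqrt(2*s1*s2/(s1^2+s2^2)) * exp(-(m1-m2)^2/(4*(s1^2+s2^2))).
s1^2 = 9, s2^2 = 4, s1^2+s2^2 = 13.
sqrt(2*3*2/(13)) = 0.960769.
(m1-m2)^2 = (0)^2 = 0.
exp(-0/(4*13)) = exp(0.0) = 1.0.
H^2 = 1 - 0.960769*1.0 = 0.0392

0.0392


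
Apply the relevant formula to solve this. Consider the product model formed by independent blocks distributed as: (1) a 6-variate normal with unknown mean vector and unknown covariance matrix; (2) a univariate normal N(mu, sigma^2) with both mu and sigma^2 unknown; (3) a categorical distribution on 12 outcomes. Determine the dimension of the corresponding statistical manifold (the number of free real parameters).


The dimension of a statistical manifold equals the number of free
(independent) real parameters of the model. For a product of independent
blocks the parameter counts add.
- 6-variate normal: 6 (mean) + 6*7/2 = 21 (symmetric covariance) = 27.
- normal (mu, sigma^2): 2.
- categorical on 12 outcomes (probabilities sum to 1): 12-1 = 11.
Total = 27 + 2 + 11 = 40.
Dimension = 40

40


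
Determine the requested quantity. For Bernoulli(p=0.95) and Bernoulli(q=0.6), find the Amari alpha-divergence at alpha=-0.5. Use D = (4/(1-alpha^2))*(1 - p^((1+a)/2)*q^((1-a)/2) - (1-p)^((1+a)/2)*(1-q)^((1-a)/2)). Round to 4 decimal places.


Amari alpha-divergence:
D = (4/(1-alpha^2))*(1 - p^((1+a)/2)*q^((1-a)/2) - (1-p)^((1+a)/2)*(1-q)^((1-a)/2)).
alpha = -0.5, p = 0.95, q = 0.6.
e1 = (1+alpha)/2 = 0.25, e2 = (1-alpha)/2 = 0.75.
t1 = p^e1 * q^e2 = 0.95^0.25 * 0.6^0.75 = 0.673045.
t2 = (1-p)^e1 * (1-q)^e2 = 0.05^0.25 * 0.4^0.75 = 0.237841.
4/(1-alpha^2) = 5.333333.
D = 5.333333*(1 - 0.673045 - 0.237841) = 0.4753

0.4753


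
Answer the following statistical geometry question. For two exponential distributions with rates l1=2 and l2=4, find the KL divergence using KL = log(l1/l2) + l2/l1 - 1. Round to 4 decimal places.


KL divergence for exponential family:
KL = log(l1/l2) + l2/l1 - 1.
log(2/4) = -0.693147.
4/2 = 2.0.
KL = -0.693147 + 2.0 - 1 = 0.3069

0.3069


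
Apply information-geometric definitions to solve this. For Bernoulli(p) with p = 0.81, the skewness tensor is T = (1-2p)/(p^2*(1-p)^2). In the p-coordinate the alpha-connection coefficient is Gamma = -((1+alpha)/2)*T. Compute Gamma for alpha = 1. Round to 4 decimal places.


Skewness (Amari-Chentsov) tensor: T = (1-2p)/(p^2*(1-p)^2).
p = 0.81, 1-2p = -0.62, p^2 = 0.6561, (1-p)^2 = 0.0361.
T = -0.62/(0.6561 * 0.0361) = -26.176673.
In the p-coordinate, Gamma^(alpha) = Gamma^(0) - (alpha/2)*T with Gamma^(0) = (1/2)*g'(p) = -T/2,
so Gamma^(alpha) = -((1+alpha)/2)*T.
alpha = 1, -(1+alpha)/2 = -1.0.
Gamma = -1.0 * -26.176673 = 26.1767

26.1767


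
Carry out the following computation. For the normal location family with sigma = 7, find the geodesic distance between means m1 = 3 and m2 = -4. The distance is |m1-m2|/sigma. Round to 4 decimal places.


On the fixed-variance normal subfamily, geodesic distance = |m1-m2|/sigma.
|3 - -4| = 7.
sigma = 7.
d = 7/7 = 1.0000

1.0000


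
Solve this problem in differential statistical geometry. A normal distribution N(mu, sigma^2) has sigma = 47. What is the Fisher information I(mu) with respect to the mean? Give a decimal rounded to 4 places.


The Fisher information for the mean of a normal distribution is I(mu) = 1/sigma^2.
sigma = 47, so sigma^2 = 2209.
I(mu) = 1/2209 = 0.0005

0.0005


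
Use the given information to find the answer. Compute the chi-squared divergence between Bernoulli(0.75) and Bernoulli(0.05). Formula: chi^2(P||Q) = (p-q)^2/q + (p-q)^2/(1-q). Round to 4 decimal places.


Chi-squared divergence between Bernoulli distributions:
chi^2 = (p-q)^2/q + (p-q)^2/(1-q).
p = 0.75, q = 0.05, p-q = 0.7.
(p-q)^2 = 0.49.
term1 = 0.49/0.05 = 9.8.
term2 = 0.49/0.95 = 0.515789.
chi^2 = 9.8 + 0.515789 = 10.3158

10.3158


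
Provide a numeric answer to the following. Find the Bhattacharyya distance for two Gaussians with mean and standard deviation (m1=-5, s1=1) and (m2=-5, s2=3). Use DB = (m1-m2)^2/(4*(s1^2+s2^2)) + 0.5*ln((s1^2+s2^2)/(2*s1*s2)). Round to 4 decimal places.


Bhattacharyya distance between two Gaussians:
DB = (m1-m2)^2/(4*(s1^2+s2^2)) + (1/2)*ln((s1^2+s2^2)/(2*s1*s2)).
(m1-m2)^2 = (0)^2 = 0.
s1^2+s2^2 = 1 + 9 = 10.
term1 = 0/40 = 0.0.
term2 = 0.5*ln(10/6.0) = 0.255413.
DB = 0.0 + 0.255413 = 0.2554

0.2554


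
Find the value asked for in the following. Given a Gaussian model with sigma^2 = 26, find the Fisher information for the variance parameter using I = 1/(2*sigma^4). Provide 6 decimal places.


Fisher information for variance: I(sigma^2) = 1/(2*sigma^4).
sigma^2 = 26, so sigma^4 = 676.
I = 1/(2*676) = 1/1352 = 0.000740

0.000740


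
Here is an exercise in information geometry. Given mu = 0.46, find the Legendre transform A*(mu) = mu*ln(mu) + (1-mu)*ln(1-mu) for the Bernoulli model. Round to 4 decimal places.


Legendre transform for Bernoulli:
A*(mu) = mu*log(mu) + (1-mu)*log(1-mu).
mu = 0.46, 1-mu = 0.54.
mu*log(mu) = 0.46*log(0.46) = -0.357203.
(1-mu)*log(1-mu) = 0.54*log(0.54) = -0.332741.
A* = -0.357203 + -0.332741 = -0.6899

-0.6899


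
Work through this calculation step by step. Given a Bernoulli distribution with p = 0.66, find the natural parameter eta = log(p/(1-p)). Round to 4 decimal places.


Natural parameter for Bernoulli: eta = log(p/(1-p)).
p = 0.66, 1-p = 0.34.
p/(1-p) = 1.941176.
eta = log(1.941176) = 0.6633

0.6633


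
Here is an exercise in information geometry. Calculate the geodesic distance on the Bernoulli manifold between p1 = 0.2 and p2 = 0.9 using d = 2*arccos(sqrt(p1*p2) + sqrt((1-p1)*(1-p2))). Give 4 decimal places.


Geodesic distance on Bernoulli manifold:
d(p1,p2) = 2*arccos(sqrt(p1*p2) + sqrt((1-p1)*(1-p2))).
sqrt(p1*p2) = sqrt(0.2*0.9) = 0.424264.
sqrt((1-p1)*(1-p2)) = sqrt(0.8*0.1) = 0.282843.
arg = 0.424264 + 0.282843 = 0.707107.
d = 2*arccos(0.707107) = 1.5708

1.5708


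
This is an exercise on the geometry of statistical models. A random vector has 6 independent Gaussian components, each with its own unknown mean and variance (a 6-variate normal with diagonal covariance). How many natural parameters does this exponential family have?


Exponential family dimension calculation:
Each univariate normal has two natural parameters (mu/sigma^2 and -1/(2 sigma^2)).
With 6 independent components, dim = 2 * 6 = 12.

12


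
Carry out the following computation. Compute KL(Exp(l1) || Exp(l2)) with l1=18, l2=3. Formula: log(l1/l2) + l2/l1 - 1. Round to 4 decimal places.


KL divergence for exponential family:
KL = log(l1/l2) + l2/l1 - 1.
log(18/3) = 1.791759.
3/18 = 0.166667.
KL = 1.791759 + 0.166667 - 1 = 0.9584

0.9584


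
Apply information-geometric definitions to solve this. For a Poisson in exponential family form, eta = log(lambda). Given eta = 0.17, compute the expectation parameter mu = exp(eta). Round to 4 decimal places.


Expectation parameter for Poisson exponential family:
mu = exp(eta).
eta = 0.17.
mu = exp(0.17) = 1.1853

1.1853


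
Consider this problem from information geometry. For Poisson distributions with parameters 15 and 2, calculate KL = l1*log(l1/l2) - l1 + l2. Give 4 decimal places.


KL divergence for Poisson:
KL = l1*log(l1/l2) - l1 + l2.
l1 = 15, l2 = 2.
log(15/2) = 2.014903.
l1*log(l1/l2) = 15 * 2.014903 = 30.223545.
KL = 30.223545 - 15 + 2 = 17.2235

17.2235


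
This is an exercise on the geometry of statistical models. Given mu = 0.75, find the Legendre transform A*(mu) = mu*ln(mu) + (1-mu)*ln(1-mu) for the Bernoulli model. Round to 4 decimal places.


Legendre transform for Bernoulli:
A*(mu) = mu*log(mu) + (1-mu)*log(1-mu).
mu = 0.75, 1-mu = 0.25.
mu*log(mu) = 0.75*log(0.75) = -0.215762.
(1-mu)*log(1-mu) = 0.25*log(0.25) = -0.346574.
A* = -0.215762 + -0.346574 = -0.5623

-0.5623


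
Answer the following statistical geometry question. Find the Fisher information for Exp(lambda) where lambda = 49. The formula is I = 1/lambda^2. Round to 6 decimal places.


Fisher information for exponential: I(lambda) = 1/lambda^2.
lambda = 49, lambda^2 = 2401.
I = 1/2401 = 0.000416

0.000416


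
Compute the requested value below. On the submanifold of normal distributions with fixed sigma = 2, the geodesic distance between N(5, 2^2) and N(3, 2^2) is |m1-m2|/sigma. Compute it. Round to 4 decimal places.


On the fixed-variance normal subfamily, geodesic distance = |m1-m2|/sigma.
|5 - 3| = 2.
sigma = 2.
d = 2/2 = 1.0000

1.0000


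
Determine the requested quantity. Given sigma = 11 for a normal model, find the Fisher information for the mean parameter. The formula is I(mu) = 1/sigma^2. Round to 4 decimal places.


The Fisher information for the mean of a normal distribution is I(mu) = 1/sigma^2.
sigma = 11, so sigma^2 = 121.
I(mu) = 1/121 = 0.0083

0.0083


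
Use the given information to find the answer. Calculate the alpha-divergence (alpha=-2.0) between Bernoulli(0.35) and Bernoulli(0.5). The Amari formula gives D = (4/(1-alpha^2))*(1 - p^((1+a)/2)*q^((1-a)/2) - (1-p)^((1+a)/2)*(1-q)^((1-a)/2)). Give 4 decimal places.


Amari alpha-divergence:
D = (4/(1-alpha^2))*(1 - p^((1+a)/2)*q^((1-a)/2) - (1-p)^((1+a)/2)*(1-q)^((1-a)/2)).
alpha = -2.0, p = 0.35, q = 0.5.
e1 = (1+alpha)/2 = -0.5, e2 = (1-alpha)/2 = 1.5.
t1 = p^e1 * q^e2 = 0.35^-0.5 * 0.5^1.5 = 0.597614.
t2 = (1-p)^e1 * (1-q)^e2 = 0.65^-0.5 * 0.5^1.5 = 0.438529.
4/(1-alpha^2) = -1.333333.
D = -1.333333*(1 - 0.597614 - 0.438529) = 0.0482

0.0482


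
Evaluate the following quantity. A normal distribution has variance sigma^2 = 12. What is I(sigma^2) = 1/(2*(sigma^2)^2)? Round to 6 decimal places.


Fisher information for variance: I(sigma^2) = 1/(2*sigma^4).
sigma^2 = 12, so sigma^4 = 144.
I = 1/(2*144) = 1/288 = 0.003472

0.003472


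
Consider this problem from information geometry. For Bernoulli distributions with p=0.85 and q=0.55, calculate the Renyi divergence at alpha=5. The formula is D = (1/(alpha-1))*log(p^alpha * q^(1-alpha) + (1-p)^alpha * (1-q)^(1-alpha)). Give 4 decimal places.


Renyi divergence of order alpha between Bernoulli distributions:
D = (1/(alpha-1))*log(p^alpha * q^(1-alpha) + (1-p)^alpha * (1-q)^(1-alpha)).
alpha = 5, p = 0.85, q = 0.55.
p^alpha * q^(1-alpha) = 0.85^5 * 0.55^-4 = 4.848907.
(1-p)^alpha * (1-q)^(1-alpha) = 0.15^5 * 0.45^-4 = 0.001852.
sum = 4.848907 + 0.001852 = 4.850759.
D = (1/4)*log(4.850759) = 0.3948

0.3948


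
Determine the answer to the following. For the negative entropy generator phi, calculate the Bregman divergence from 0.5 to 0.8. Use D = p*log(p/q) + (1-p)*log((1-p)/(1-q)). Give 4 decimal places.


Bregman divergence with negative entropy generator:
D = p*log(p/q) + (1-p)*log((1-p)/(1-q)).
p = 0.5, q = 0.8.
p*log(p/q) = 0.5*log(0.5/0.8) = -0.235002.
(1-p)*log((1-p)/(1-q)) = 0.5*log(0.5/0.2) = 0.458145.
D = -0.235002 + 0.458145 = 0.2231

0.2231


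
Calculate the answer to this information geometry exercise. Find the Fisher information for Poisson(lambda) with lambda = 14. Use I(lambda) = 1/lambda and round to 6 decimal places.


Fisher information for Poisson: I(lambda) = 1/lambda.
lambda = 14.
I(lambda) = 1/14 = 0.071429

0.071429


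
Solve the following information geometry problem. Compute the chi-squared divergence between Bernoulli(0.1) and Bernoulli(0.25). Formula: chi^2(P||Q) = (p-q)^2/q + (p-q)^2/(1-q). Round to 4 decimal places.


Chi-squared divergence between Bernoulli distributions:
chi^2 = (p-q)^2/q + (p-q)^2/(1-q).
p = 0.1, q = 0.25, p-q = -0.15.
(p-q)^2 = 0.0225.
term1 = 0.0225/0.25 = 0.09.
term2 = 0.0225/0.75 = 0.03.
chi^2 = 0.09 + 0.03 = 0.1200

0.1200


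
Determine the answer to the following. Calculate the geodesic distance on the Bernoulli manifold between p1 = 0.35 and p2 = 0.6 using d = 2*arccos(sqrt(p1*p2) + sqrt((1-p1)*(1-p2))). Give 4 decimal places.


Geodesic distance on Bernoulli manifold:
d(p1,p2) = 2*arccos(sqrt(p1*p2) + sqrt((1-p1)*(1-p2))).
sqrt(p1*p2) = sqrt(0.35*0.6) = 0.458258.
sqrt((1-p1)*(1-p2)) = sqrt(0.65*0.4) = 0.509902.
arg = 0.458258 + 0.509902 = 0.96816.
d = 2*arccos(0.96816) = 0.5061

0.5061


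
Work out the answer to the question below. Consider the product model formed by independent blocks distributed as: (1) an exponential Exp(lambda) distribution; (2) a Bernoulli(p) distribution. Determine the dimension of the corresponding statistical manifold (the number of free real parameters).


The dimension of a statistical manifold equals the number of free
(independent) real parameters of the model. For a product of independent
blocks the parameter counts add.
- exponential (lambda): 1.
- Bernoulli (p): 1.
Total = 1 + 1 = 2.
Dimension = 2

2


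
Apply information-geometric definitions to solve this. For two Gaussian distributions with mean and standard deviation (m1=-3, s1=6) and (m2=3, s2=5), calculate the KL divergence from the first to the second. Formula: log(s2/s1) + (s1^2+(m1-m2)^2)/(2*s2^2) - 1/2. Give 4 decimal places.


KL divergence between normal distributions:
KL = log(s2/s1) + (s1^2 + (m1-m2)^2)/(2*s2^2) - 1/2.
log(5/6) = -0.182322.
(6^2 + (-3-3)^2)/(2*5^2) = (36 + 36)/50 = 1.44.
KL = -0.182322 + 1.44 - 0.5 = 0.7577

0.7577


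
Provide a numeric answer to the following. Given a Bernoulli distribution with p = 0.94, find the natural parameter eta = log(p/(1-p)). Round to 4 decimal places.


Natural parameter for Bernoulli: eta = log(p/(1-p)).
p = 0.94, 1-p = 0.06.
p/(1-p) = 15.666667.
eta = log(15.666667) = 2.7515

2.7515


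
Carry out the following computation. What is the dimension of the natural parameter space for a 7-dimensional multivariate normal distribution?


Exponential family dimension calculation:
For 7-dim MVN: mean has 7 params, covariance has 7*8/2 = 28 unique entries.
Total dim = 7 + 28 = 35.

35


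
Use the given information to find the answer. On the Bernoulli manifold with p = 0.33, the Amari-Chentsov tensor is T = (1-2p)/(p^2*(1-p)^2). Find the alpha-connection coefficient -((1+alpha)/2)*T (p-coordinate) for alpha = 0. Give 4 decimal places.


Skewness (Amari-Chentsov) tensor: T = (1-2p)/(p^2*(1-p)^2).
p = 0.33, 1-2p = 0.34, p^2 = 0.1089, (1-p)^2 = 0.4489.
T = 0.34/(0.1089 * 0.4489) = 6.955069.
In the p-coordinate, Gamma^(alpha) = Gamma^(0) - (alpha/2)*T with Gamma^(0) = (1/2)*g'(p) = -T/2,
so Gamma^(alpha) = -((1+alpha)/2)*T.
alpha = 0, -(1+alpha)/2 = -0.5.
Gamma = -0.5 * 6.955069 = -3.4775

-3.4775


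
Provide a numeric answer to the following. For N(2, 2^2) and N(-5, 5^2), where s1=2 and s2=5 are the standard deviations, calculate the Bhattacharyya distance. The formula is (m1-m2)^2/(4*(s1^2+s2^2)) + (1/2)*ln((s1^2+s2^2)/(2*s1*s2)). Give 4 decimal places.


Bhattacharyya distance between two Gaussians:
DB = (m1-m2)^2/(4*(s1^2+s2^2)) + (1/2)*ln((s1^2+s2^2)/(2*s1*s2)).
(m1-m2)^2 = (7)^2 = 49.
s1^2+s2^2 = 4 + 25 = 29.
term1 = 49/116 = 0.422414.
term2 = 0.5*ln(29/20.0) = 0.185782.
DB = 0.422414 + 0.185782 = 0.6082

0.6082


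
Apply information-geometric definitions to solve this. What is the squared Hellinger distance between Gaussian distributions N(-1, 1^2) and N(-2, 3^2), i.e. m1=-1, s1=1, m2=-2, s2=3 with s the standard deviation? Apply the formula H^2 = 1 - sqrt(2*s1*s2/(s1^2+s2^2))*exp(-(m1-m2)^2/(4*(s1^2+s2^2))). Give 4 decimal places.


Squared Hellinger distance for Gaussians:
H^2 = 1 - sqrt(2*s1*s2/(s1^2+s2^2)) * exp(-(m1-m2)^2/(4*(s1^2+s2^2))).
s1^2 = 1, s2^2 = 9, s1^2+s2^2 = 10.
sqrt(2*1*3/(10)) = 0.774597.
(m1-m2)^2 = (1)^2 = 1.
exp(-1/(4*10)) = exp(-0.025) = 0.97531.
H^2 = 1 - 0.774597*0.97531 = 0.2445

0.2445


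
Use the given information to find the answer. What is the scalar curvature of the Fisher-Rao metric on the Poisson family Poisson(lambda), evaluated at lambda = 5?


This family has a single free parameter, so its statistical manifold
is 1-dimensional. The Riemann curvature tensor of any 1-dimensional
Riemannian manifold vanishes identically, so R = 0.

0


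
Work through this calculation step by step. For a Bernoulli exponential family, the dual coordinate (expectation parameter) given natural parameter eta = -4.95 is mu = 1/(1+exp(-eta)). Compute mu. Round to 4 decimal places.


Dual coordinate (expectation parameter) for Bernoulli:
mu = 1/(1+exp(-eta)).
eta = -4.95.
exp(-eta) = exp(4.95) = 141.174964.
mu = 1/(1+141.174964) = 0.0070

0.0070


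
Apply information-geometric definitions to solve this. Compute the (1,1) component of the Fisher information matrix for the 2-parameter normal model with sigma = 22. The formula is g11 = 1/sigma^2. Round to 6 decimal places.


For the 2-parameter normal family, the Fisher metric has:
  g11 = 1/sigma^2, g22 = 2/sigma^2.
sigma = 22, sigma^2 = 484.
g11 = 0.002066

0.002066


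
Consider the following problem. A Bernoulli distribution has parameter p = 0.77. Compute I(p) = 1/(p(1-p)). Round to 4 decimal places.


For Bernoulli(p), Fisher information is I(p) = 1/(p*(1-p)).
p = 0.77, 1-p = 0.23.
p*(1-p) = 0.1771.
I(p) = 1/0.1771 = 5.6465

5.6465


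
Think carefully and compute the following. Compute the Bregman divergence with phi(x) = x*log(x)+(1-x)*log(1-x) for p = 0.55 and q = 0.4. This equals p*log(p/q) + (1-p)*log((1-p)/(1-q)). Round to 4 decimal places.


Bregman divergence with negative entropy generator:
D = p*log(p/q) + (1-p)*log((1-p)/(1-q)).
p = 0.55, q = 0.4.
p*log(p/q) = 0.55*log(0.55/0.4) = 0.17515.
(1-p)*log((1-p)/(1-q)) = 0.45*log(0.45/0.6) = -0.129457.
D = 0.17515 + -0.129457 = 0.0457

0.0457


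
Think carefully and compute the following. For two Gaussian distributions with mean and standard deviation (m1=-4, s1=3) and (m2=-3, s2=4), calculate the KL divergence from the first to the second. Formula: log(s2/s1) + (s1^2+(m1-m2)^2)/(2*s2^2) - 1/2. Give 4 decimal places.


KL divergence between normal distributions:
KL = log(s2/s1) + (s1^2 + (m1-m2)^2)/(2*s2^2) - 1/2.
log(4/3) = 0.287682.
(3^2 + (-4--3)^2)/(2*4^2) = (9 + 1)/32 = 0.3125.
KL = 0.287682 + 0.3125 - 0.5 = 0.1002

0.1002


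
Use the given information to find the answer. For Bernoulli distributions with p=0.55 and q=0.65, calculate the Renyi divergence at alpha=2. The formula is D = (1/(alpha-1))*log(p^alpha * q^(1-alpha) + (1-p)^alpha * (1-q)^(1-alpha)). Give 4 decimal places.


Renyi divergence of order alpha between Bernoulli distributions:
D = (1/(alpha-1))*log(p^alpha * q^(1-alpha) + (1-p)^alpha * (1-q)^(1-alpha)).
alpha = 2, p = 0.55, q = 0.65.
p^alpha * q^(1-alpha) = 0.55^2 * 0.65^-1 = 0.465385.
(1-p)^alpha * (1-q)^(1-alpha) = 0.45^2 * 0.35^-1 = 0.578571.
sum = 0.465385 + 0.578571 = 1.043956.
D = (1/1)*log(1.043956) = 0.0430

0.0430


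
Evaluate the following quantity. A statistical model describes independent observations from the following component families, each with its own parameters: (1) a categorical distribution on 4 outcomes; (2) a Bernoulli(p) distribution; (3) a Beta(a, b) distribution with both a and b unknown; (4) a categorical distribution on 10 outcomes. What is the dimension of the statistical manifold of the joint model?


The dimension of a statistical manifold equals the number of free
(independent) real parameters of the model. For a product of independent
blocks the parameter counts add.
- categorical on 4 outcomes (probabilities sum to 1): 4-1 = 3.
- Bernoulli (p): 1.
- Beta (a, b): 2.
- categorical on 10 outcomes (probabilities sum to 1): 10-1 = 9.
Total = 3 + 1 + 2 + 9 = 15.
Dimension = 15

15


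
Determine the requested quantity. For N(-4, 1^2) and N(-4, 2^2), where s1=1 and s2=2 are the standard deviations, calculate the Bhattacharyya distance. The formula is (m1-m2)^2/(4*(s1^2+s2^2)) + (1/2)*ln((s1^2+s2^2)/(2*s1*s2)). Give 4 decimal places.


Bhattacharyya distance between two Gaussians:
DB = (m1-m2)^2/(4*(s1^2+s2^2)) + (1/2)*ln((s1^2+s2^2)/(2*s1*s2)).
(m1-m2)^2 = (0)^2 = 0.
s1^2+s2^2 = 1 + 4 = 5.
term1 = 0/20 = 0.0.
term2 = 0.5*ln(5/4.0) = 0.111572.
DB = 0.0 + 0.111572 = 0.1116

0.1116


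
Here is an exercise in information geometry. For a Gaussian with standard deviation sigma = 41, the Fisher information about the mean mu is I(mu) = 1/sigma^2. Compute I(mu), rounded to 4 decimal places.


The Fisher information for the mean of a normal distribution is I(mu) = 1/sigma^2.
sigma = 41, so sigma^2 = 1681.
I(mu) = 1/1681 = 0.0006

0.0006


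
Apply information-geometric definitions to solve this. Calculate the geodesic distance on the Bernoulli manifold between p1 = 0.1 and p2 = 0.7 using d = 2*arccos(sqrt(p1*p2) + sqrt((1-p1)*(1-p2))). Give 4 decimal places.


Geodesic distance on Bernoulli manifold:
d(p1,p2) = 2*arccos(sqrt(p1*p2) + sqrt((1-p1)*(1-p2))).
sqrt(p1*p2) = sqrt(0.1*0.7) = 0.264575.
sqrt((1-p1)*(1-p2)) = sqrt(0.9*0.3) = 0.519615.
arg = 0.264575 + 0.519615 = 0.78419.
d = 2*arccos(0.78419) = 1.3388

1.3388


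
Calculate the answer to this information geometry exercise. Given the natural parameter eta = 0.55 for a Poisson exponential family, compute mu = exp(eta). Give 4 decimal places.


Expectation parameter for Poisson exponential family:
mu = exp(eta).
eta = 0.55.
mu = exp(0.55) = 1.7333

1.7333


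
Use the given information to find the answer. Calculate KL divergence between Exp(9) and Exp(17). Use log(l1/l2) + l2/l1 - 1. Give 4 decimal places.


KL divergence for exponential family:
KL = log(l1/l2) + l2/l1 - 1.
log(9/17) = -0.635989.
17/9 = 1.888889.
KL = -0.635989 + 1.888889 - 1 = 0.2529

0.2529


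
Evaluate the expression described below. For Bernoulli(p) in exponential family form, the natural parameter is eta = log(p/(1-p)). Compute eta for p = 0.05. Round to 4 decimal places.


Natural parameter for Bernoulli: eta = log(p/(1-p)).
p = 0.05, 1-p = 0.95.
p/(1-p) = 0.052632.
eta = log(0.052632) = -2.9444

-2.9444


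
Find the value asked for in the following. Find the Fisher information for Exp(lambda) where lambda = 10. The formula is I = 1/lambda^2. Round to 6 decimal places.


Fisher information for exponential: I(lambda) = 1/lambda^2.
lambda = 10, lambda^2 = 100.
I = 1/100 = 0.010000

0.010000


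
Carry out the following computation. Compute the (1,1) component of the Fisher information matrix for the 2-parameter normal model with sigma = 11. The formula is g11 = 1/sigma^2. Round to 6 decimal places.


For the 2-parameter normal family, the Fisher metric has:
  g11 = 1/sigma^2, g22 = 2/sigma^2.
sigma = 11, sigma^2 = 121.
g11 = 0.008264

0.008264


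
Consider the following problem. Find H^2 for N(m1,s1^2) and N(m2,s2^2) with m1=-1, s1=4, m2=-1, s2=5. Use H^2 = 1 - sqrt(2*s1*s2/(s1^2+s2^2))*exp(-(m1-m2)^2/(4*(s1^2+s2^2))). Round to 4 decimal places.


Squared Hellinger distance for Gaussians:
H^2 = 1 - sqrt(2*s1*s2/(s1^2+s2^2)) * exp(-(m1-m2)^2/(4*(s1^2+s2^2))).
s1^2 = 16, s2^2 = 25, s1^2+s2^2 = 41.
sqrt(2*4*5/(41)) = 0.98773.
(m1-m2)^2 = (0)^2 = 0.
exp(-0/(4*41)) = exp(0.0) = 1.0.
H^2 = 1 - 0.98773*1.0 = 0.0123

0.0123


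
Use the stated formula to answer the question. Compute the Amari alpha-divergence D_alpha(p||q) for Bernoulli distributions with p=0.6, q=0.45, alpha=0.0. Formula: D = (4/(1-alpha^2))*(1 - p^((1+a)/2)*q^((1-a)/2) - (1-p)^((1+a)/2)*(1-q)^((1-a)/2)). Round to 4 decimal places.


Amari alpha-divergence:
D = (4/(1-alpha^2))*(1 - p^((1+a)/2)*q^((1-a)/2) - (1-p)^((1+a)/2)*(1-q)^((1-a)/2)).
alpha = 0.0, p = 0.6, q = 0.45.
e1 = (1+alpha)/2 = 0.5, e2 = (1-alpha)/2 = 0.5.
t1 = p^e1 * q^e2 = 0.6^0.5 * 0.45^0.5 = 0.519615.
t2 = (1-p)^e1 * (1-q)^e2 = 0.4^0.5 * 0.55^0.5 = 0.469042.
4/(1-alpha^2) = 4.0.
D = 4.0*(1 - 0.519615 - 0.469042) = 0.0454

0.0454


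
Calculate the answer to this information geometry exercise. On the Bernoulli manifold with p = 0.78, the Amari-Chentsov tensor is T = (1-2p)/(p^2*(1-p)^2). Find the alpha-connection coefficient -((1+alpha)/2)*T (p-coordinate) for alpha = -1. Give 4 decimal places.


Skewness (Amari-Chentsov) tensor: T = (1-2p)/(p^2*(1-p)^2).
p = 0.78, 1-2p = -0.56, p^2 = 0.6084, (1-p)^2 = 0.0484.
T = -0.56/(0.6084 * 0.0484) = -19.017502.
In the p-coordinate, Gamma^(alpha) = Gamma^(0) - (alpha/2)*T with Gamma^(0) = (1/2)*g'(p) = -T/2,
so Gamma^(alpha) = -((1+alpha)/2)*T.
alpha = -1, -(1+alpha)/2 = 0.0.
Gamma = 0.0 * -19.017502 = 0.0000

0.0000


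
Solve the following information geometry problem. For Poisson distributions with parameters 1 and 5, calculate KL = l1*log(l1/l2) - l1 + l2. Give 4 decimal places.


KL divergence for Poisson:
KL = l1*log(l1/l2) - l1 + l2.
l1 = 1, l2 = 5.
log(1/5) = -1.609438.
l1*log(l1/l2) = 1 * -1.609438 = -1.609438.
KL = -1.609438 - 1 + 5 = 2.3906

2.3906


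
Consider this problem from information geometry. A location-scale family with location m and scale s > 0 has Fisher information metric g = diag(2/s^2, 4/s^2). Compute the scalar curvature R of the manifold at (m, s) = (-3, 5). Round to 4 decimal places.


The metric has the form g = (A dm^2 + B ds^2)/s^2 with A = 2, B = 4.
Substitute u = sqrt(A/B)*m: g = B*(du^2 + ds^2)/s^2, i.e. B times the
Poincare upper half-plane metric, which has constant Gaussian curvature -1.
Scaling a 2D metric by a constant c divides the Gaussian curvature by c,
so K = -1/B = -1/(4) = -0.2500 everywhere (the point (m, s) = (-3, 5) is irrelevant:
the curvature is constant).
Scalar curvature in dimension 2: R = 2K = -2/(4) = -0.5000.

-0.5000


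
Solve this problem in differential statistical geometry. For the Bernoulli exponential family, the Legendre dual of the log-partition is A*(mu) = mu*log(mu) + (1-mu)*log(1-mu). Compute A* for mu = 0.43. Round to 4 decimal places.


Legendre transform for Bernoulli:
A*(mu) = mu*log(mu) + (1-mu)*log(1-mu).
mu = 0.43, 1-mu = 0.57.
mu*log(mu) = 0.43*log(0.43) = -0.362907.
(1-mu)*log(1-mu) = 0.57*log(0.57) = -0.320408.
A* = -0.362907 + -0.320408 = -0.6833

-0.6833


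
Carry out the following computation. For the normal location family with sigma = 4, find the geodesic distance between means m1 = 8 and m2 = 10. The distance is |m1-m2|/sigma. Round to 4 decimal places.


On the fixed-variance normal subfamily, geodesic distance = |m1-m2|/sigma.
|8 - 10| = 2.
sigma = 4.
d = 2/4 = 0.5000

0.5000


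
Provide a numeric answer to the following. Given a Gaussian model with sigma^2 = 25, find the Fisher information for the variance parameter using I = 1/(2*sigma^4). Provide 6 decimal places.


Fisher information for variance: I(sigma^2) = 1/(2*sigma^4).
sigma^2 = 25, so sigma^4 = 625.
I = 1/(2*625) = 1/1250 = 0.000800

0.000800


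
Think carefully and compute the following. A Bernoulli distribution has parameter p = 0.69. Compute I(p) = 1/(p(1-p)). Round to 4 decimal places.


For Bernoulli(p), Fisher information is I(p) = 1/(p*(1-p)).
p = 0.69, 1-p = 0.31.
p*(1-p) = 0.2139.
I(p) = 1/0.2139 = 4.6751

4.6751


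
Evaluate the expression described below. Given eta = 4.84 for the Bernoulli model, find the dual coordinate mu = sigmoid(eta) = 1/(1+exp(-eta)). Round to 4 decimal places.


Dual coordinate (expectation parameter) for Bernoulli:
mu = 1/(1+exp(-eta)).
eta = 4.84.
exp(-eta) = exp(-4.84) = 0.007907.
mu = 1/(1+0.007907) = 0.9922

0.9922


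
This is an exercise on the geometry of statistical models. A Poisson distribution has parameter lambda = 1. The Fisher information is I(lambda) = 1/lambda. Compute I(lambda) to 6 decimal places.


Fisher information for Poisson: I(lambda) = 1/lambda.
lambda = 1.
I(lambda) = 1/1 = 1.000000

1.000000


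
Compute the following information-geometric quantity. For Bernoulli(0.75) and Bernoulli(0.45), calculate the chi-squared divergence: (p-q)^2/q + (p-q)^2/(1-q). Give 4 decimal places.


Chi-squared divergence between Bernoulli distributions:
chi^2 = (p-q)^2/q + (p-q)^2/(1-q).
p = 0.75, q = 0.45, p-q = 0.3.
(p-q)^2 = 0.09.
term1 = 0.09/0.45 = 0.2.
term2 = 0.09/0.55 = 0.163636.
chi^2 = 0.2 + 0.163636 = 0.3636

0.3636


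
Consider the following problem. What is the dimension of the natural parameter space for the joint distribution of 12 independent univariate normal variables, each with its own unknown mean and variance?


Exponential family dimension calculation:
Each univariate normal has two natural parameters (mu/sigma^2 and -1/(2 sigma^2)).
With 12 independent components, dim = 2 * 12 = 24.

24


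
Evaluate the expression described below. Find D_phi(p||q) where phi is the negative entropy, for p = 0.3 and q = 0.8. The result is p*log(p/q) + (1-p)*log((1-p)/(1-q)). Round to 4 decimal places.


Bregman divergence with negative entropy generator:
D = p*log(p/q) + (1-p)*log((1-p)/(1-q)).
p = 0.3, q = 0.8.
p*log(p/q) = 0.3*log(0.3/0.8) = -0.294249.
(1-p)*log((1-p)/(1-q)) = 0.7*log(0.7/0.2) = 0.876934.
D = -0.294249 + 0.876934 = 0.5827

0.5827


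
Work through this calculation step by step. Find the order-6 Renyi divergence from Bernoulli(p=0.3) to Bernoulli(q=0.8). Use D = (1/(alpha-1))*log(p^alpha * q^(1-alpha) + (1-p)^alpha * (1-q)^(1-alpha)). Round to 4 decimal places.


Renyi divergence of order alpha between Bernoulli distributions:
D = (1/(alpha-1))*log(p^alpha * q^(1-alpha) + (1-p)^alpha * (1-q)^(1-alpha)).
alpha = 6, p = 0.3, q = 0.8.
p^alpha * q^(1-alpha) = 0.3^6 * 0.8^-5 = 0.002225.
(1-p)^alpha * (1-q)^(1-alpha) = 0.7^6 * 0.2^-5 = 367.653125.
sum = 0.002225 + 367.653125 = 367.65535.
D = (1/5)*log(367.65535) = 1.1814

1.1814


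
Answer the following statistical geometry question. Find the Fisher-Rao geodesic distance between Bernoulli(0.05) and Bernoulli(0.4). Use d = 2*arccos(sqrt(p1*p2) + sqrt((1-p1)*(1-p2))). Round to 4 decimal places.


Geodesic distance on Bernoulli manifold:
d(p1,p2) = 2*arccos(sqrt(p1*p2) + sqrt((1-p1)*(1-p2))).
sqrt(p1*p2) = sqrt(0.05*0.4) = 0.141421.
sqrt((1-p1)*(1-p2)) = sqrt(0.95*0.6) = 0.754983.
arg = 0.141421 + 0.754983 = 0.896405.
d = 2*arccos(0.896405) = 0.9184

0.9184


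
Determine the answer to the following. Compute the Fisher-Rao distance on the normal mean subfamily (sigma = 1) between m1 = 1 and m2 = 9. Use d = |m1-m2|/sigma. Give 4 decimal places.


On the fixed-variance normal subfamily, geodesic distance = |m1-m2|/sigma.
|1 - 9| = 8.
sigma = 1.
d = 8/1 = 8.0000

8.0000


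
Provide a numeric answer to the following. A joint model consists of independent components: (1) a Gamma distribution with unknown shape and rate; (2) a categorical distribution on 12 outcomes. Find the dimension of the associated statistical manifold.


The dimension of a statistical manifold equals the number of free
(independent) real parameters of the model. For a product of independent
blocks the parameter counts add.
- Gamma (shape, rate): 2.
- categorical on 12 outcomes (probabilities sum to 1): 12-1 = 11.
Total = 2 + 11 = 13.
Dimension = 13

13


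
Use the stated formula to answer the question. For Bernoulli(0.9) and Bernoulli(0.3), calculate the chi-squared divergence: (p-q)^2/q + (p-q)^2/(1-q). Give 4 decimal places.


Chi-squared divergence between Bernoulli distributions:
chi^2 = (p-q)^2/q + (p-q)^2/(1-q).
p = 0.9, q = 0.3, p-q = 0.6.
(p-q)^2 = 0.36.
term1 = 0.36/0.3 = 1.2.
term2 = 0.36/0.7 = 0.514286.
chi^2 = 1.2 + 0.514286 = 1.7143

1.7143


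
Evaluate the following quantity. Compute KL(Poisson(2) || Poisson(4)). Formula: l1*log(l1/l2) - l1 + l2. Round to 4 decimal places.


KL divergence for Poisson:
KL = l1*log(l1/l2) - l1 + l2.
l1 = 2, l2 = 4.
log(2/4) = -0.693147.
l1*log(l1/l2) = 2 * -0.693147 = -1.386294.
KL = -1.386294 - 2 + 4 = 0.6137

0.6137


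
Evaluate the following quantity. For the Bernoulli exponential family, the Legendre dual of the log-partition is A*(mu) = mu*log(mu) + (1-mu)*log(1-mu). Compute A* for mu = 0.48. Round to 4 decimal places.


Legendre transform for Bernoulli:
A*(mu) = mu*log(mu) + (1-mu)*log(1-mu).
mu = 0.48, 1-mu = 0.52.
mu*log(mu) = 0.48*log(0.48) = -0.352305.
(1-mu)*log(1-mu) = 0.52*log(0.52) = -0.340042.
A* = -0.352305 + -0.340042 = -0.6923

-0.6923
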